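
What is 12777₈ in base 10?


Positional values:
Position 0: 7 × 8^0 = 7
Position 1: 7 × 8^1 = 56
Position 2: 7 × 8^2 = 448
Position 3: 2 × 8^3 = 1024
Position 4: 1 × 8^4 = 4096
Sum = 7 + 56 + 448 + 1024 + 4096
= 5631


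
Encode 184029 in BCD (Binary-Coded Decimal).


Each digit → 4-bit binary:
  1 → 0001
  8 → 1000
  4 → 0100
  0 → 0000
  2 → 0010
  9 → 1001
= 0001 1000 0100 0000 0010 1001


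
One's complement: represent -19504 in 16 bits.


Original: 0100110000110000
Invert all bits:
  bit 0: 0 → 1
  bit 1: 1 → 0
  bit 2: 0 → 1
  bit 3: 0 → 1
  bit 4: 1 → 0
  bit 5: 1 → 0
  bit 6: 0 → 1
  bit 7: 0 → 1
  bit 8: 0 → 1
  bit 9: 0 → 1
  bit 10: 1 → 0
  bit 11: 1 → 0
  bit 12: 0 → 1
  bit 13: 0 → 1
  bit 14: 0 → 1
  bit 15: 0 → 1
= 1011001111001111


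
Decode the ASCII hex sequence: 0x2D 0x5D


Codes (hex): 0x2D 0x5D
Per-code ASCII lookup:
  0x2D = 45  (special character) → '-'
  0x5D = 93  (special character) → ']'
= '-]'


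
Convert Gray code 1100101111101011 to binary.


Gray code: 1100101111101011
MSB stays the same: 1
Each subsequent bit = prev_binary XOR current_gray:
  B[1] = 1 XOR 1 = 0
  B[2] = 0 XOR 0 = 0
  B[3] = 0 XOR 0 = 0
  B[4] = 0 XOR 1 = 1
  B[5] = 1 XOR 0 = 1
  B[6] = 1 XOR 1 = 0
  B[7] = 0 XOR 1 = 1
  B[8] = 1 XOR 1 = 0
  B[9] = 0 XOR 1 = 1
  B[10] = 1 XOR 1 = 0
  B[11] = 0 XOR 0 = 0
  B[12] = 0 XOR 1 = 1
  B[13] = 1 XOR 0 = 1
  B[14] = 1 XOR 1 = 0
  B[15] = 0 XOR 1 = 1
= 1000110101001101 (36173 decimal)


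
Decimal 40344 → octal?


Divide by 8 repeatedly:
40344 ÷ 8 = 5043 remainder 0
5043 ÷ 8 = 630 remainder 3
630 ÷ 8 = 78 remainder 6
78 ÷ 8 = 9 remainder 6
9 ÷ 8 = 1 remainder 1
1 ÷ 8 = 0 remainder 1
Reading remainders bottom-up:
= 0o116630


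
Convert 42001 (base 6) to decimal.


Positional values (base 6):
  1 × 6^0 = 1 × 1 = 1
  0 × 6^1 = 0 × 6 = 0
  0 × 6^2 = 0 × 36 = 0
  2 × 6^3 = 2 × 216 = 432
  4 × 6^4 = 4 × 1296 = 5184
Sum = 1 + 0 + 0 + 432 + 5184
= 5617


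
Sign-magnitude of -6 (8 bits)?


Sign bit: 1 (negative)
Magnitude: 6 = 0000110
= 10000110


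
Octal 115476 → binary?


Each octal digit → 3 binary bits:
  1 = 001
  1 = 001
  5 = 101
  4 = 100
  7 = 111
  6 = 110
Concatenate: 001 001 101 100 111 110
= 001001101100111110


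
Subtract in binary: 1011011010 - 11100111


Align and subtract column by column (LSB to MSB, borrowing when needed):
  1011011010
- 0011100111
  ----------
  col 0: (0 - 0 borrow-in) - 1 → borrow from next column: (0+2) - 1 = 1, borrow out 1
  col 1: (1 - 1 borrow-in) - 1 → borrow from next column: (0+2) - 1 = 1, borrow out 1
  col 2: (0 - 1 borrow-in) - 1 → borrow from next column: (-1+2) - 1 = 0, borrow out 1
  col 3: (1 - 1 borrow-in) - 0 → 0 - 0 = 0, borrow out 0
  col 4: (1 - 0 borrow-in) - 0 → 1 - 0 = 1, borrow out 0
  col 5: (0 - 0 borrow-in) - 1 → borrow from next column: (0+2) - 1 = 1, borrow out 1
  col 6: (1 - 1 borrow-in) - 1 → borrow from next column: (0+2) - 1 = 1, borrow out 1
  col 7: (1 - 1 borrow-in) - 1 → borrow from next column: (0+2) - 1 = 1, borrow out 1
  col 8: (0 - 1 borrow-in) - 0 → borrow from next column: (-1+2) - 0 = 1, borrow out 1
  col 9: (1 - 1 borrow-in) - 0 → 0 - 0 = 0, borrow out 0
Reading bits MSB→LSB: 0111110011
Strip leading zeros: 111110011
= 111110011


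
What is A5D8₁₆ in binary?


Each hex digit → 4 binary bits:
  A = 1010
  5 = 0101
  D = 1101
  8 = 1000
Concatenate: 1010 0101 1101 1000
= 1010010111011000


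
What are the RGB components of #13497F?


Hex: #13497F
R = 13₁₆ = 19
G = 49₁₆ = 73
B = 7F₁₆ = 127
= RGB(19, 73, 127)


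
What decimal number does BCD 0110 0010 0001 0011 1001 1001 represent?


Each 4-bit group → digit:
  0110 → 6
  0010 → 2
  0001 → 1
  0011 → 3
  1001 → 9
  1001 → 9
= 621399


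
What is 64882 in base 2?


Divide by 2 repeatedly:
64882 ÷ 2 = 32441 remainder 0
32441 ÷ 2 = 16220 remainder 1
16220 ÷ 2 = 8110 remainder 0
8110 ÷ 2 = 4055 remainder 0
4055 ÷ 2 = 2027 remainder 1
2027 ÷ 2 = 1013 remainder 1
1013 ÷ 2 = 506 remainder 1
506 ÷ 2 = 253 remainder 0
253 ÷ 2 = 126 remainder 1
126 ÷ 2 = 63 remainder 0
63 ÷ 2 = 31 remainder 1
31 ÷ 2 = 15 remainder 1
15 ÷ 2 = 7 remainder 1
7 ÷ 2 = 3 remainder 1
3 ÷ 2 = 1 remainder 1
1 ÷ 2 = 0 remainder 1
Reading remainders bottom-up:
= 1111110101110010


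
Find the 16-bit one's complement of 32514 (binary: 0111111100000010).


Original: 0111111100000010
Invert all bits:
  bit 0: 0 → 1
  bit 1: 1 → 0
  bit 2: 1 → 0
  bit 3: 1 → 0
  bit 4: 1 → 0
  bit 5: 1 → 0
  bit 6: 1 → 0
  bit 7: 1 → 0
  bit 8: 0 → 1
  bit 9: 0 → 1
  bit 10: 0 → 1
  bit 11: 0 → 1
  bit 12: 0 → 1
  bit 13: 0 → 1
  bit 14: 1 → 0
  bit 15: 0 → 1
= 1000000011111101


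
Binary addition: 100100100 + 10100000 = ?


Align and add column by column (LSB to MSB, carry propagating):
  0100100100
+ 0010100000
  ----------
  col 0: 0 + 0 + 0 (carry in) = 0 → bit 0, carry out 0
  col 1: 0 + 0 + 0 (carry in) = 0 → bit 0, carry out 0
  col 2: 1 + 0 + 0 (carry in) = 1 → bit 1, carry out 0
  col 3: 0 + 0 + 0 (carry in) = 0 → bit 0, carry out 0
  col 4: 0 + 0 + 0 (carry in) = 0 → bit 0, carry out 0
  col 5: 1 + 1 + 0 (carry in) = 2 → bit 0, carry out 1
  col 6: 0 + 0 + 1 (carry in) = 1 → bit 1, carry out 0
  col 7: 0 + 1 + 0 (carry in) = 1 → bit 1, carry out 0
  col 8: 1 + 0 + 0 (carry in) = 1 → bit 1, carry out 0
  col 9: 0 + 0 + 0 (carry in) = 0 → bit 0, carry out 0
Reading bits MSB→LSB: 0111000100
Strip leading zeros: 111000100
= 111000100


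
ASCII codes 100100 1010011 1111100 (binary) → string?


Codes (binary): 100100 1010011 1111100
Per-code ASCII lookup:
  100100 = 36  (special character) → '$'
  1010011 = 83  (range 65-90: uppercase, 83 - 65 = 18) → 'S'
  1111100 = 124  (special character) → '|'
= '$S|'


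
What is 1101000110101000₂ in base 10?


Positional values:
Bit 3: 1 × 2^3 = 8
Bit 5: 1 × 2^5 = 32
Bit 7: 1 × 2^7 = 128
Bit 8: 1 × 2^8 = 256
Bit 12: 1 × 2^12 = 4096
Bit 14: 1 × 2^14 = 16384
Bit 15: 1 × 2^15 = 32768
Sum = 8 + 32 + 128 + 256 + 4096 + 16384 + 32768
= 53672


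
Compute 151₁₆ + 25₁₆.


Align and add column by column (LSB to MSB, each column mod 16 with carry):
  0151
+ 0025
  ----
  col 0: 1(1) + 5(5) + 0 (carry in) = 6 → 6(6), carry out 0
  col 1: 5(5) + 2(2) + 0 (carry in) = 7 → 7(7), carry out 0
  col 2: 1(1) + 0(0) + 0 (carry in) = 1 → 1(1), carry out 0
  col 3: 0(0) + 0(0) + 0 (carry in) = 0 → 0(0), carry out 0
Reading digits MSB→LSB: 0176
Strip leading zeros: 176
= 0x176


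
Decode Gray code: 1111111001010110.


Gray code: 1111111001010110
MSB stays the same: 1
Each subsequent bit = prev_binary XOR current_gray:
  B[1] = 1 XOR 1 = 0
  B[2] = 0 XOR 1 = 1
  B[3] = 1 XOR 1 = 0
  B[4] = 0 XOR 1 = 1
  B[5] = 1 XOR 1 = 0
  B[6] = 0 XOR 1 = 1
  B[7] = 1 XOR 0 = 1
  B[8] = 1 XOR 0 = 1
  B[9] = 1 XOR 1 = 0
  B[10] = 0 XOR 0 = 0
  B[11] = 0 XOR 1 = 1
  B[12] = 1 XOR 0 = 1
  B[13] = 1 XOR 1 = 0
  B[14] = 0 XOR 1 = 1
  B[15] = 1 XOR 0 = 1
= 1010101110011011 (43931 decimal)


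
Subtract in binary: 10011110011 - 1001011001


Align and subtract column by column (LSB to MSB, borrowing when needed):
  10011110011
- 01001011001
  -----------
  col 0: (1 - 0 borrow-in) - 1 → 1 - 1 = 0, borrow out 0
  col 1: (1 - 0 borrow-in) - 0 → 1 - 0 = 1, borrow out 0
  col 2: (0 - 0 borrow-in) - 0 → 0 - 0 = 0, borrow out 0
  col 3: (0 - 0 borrow-in) - 1 → borrow from next column: (0+2) - 1 = 1, borrow out 1
  col 4: (1 - 1 borrow-in) - 1 → borrow from next column: (0+2) - 1 = 1, borrow out 1
  col 5: (1 - 1 borrow-in) - 0 → 0 - 0 = 0, borrow out 0
  col 6: (1 - 0 borrow-in) - 1 → 1 - 1 = 0, borrow out 0
  col 7: (1 - 0 borrow-in) - 0 → 1 - 0 = 1, borrow out 0
  col 8: (0 - 0 borrow-in) - 0 → 0 - 0 = 0, borrow out 0
  col 9: (0 - 0 borrow-in) - 1 → borrow from next column: (0+2) - 1 = 1, borrow out 1
  col 10: (1 - 1 borrow-in) - 0 → 0 - 0 = 0, borrow out 0
Reading bits MSB→LSB: 01010011010
Strip leading zeros: 1010011010
= 1010011010


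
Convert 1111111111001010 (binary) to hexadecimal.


Group into 4-bit nibbles: 1111111111001010
  1111 = F
  1111 = F
  1100 = C
  1010 = A
= 0xFFCA


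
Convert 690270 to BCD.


Each digit → 4-bit binary:
  6 → 0110
  9 → 1001
  0 → 0000
  2 → 0010
  7 → 0111
  0 → 0000
= 0110 1001 0000 0010 0111 0000


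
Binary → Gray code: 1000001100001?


Binary: 1000001100001
Gray code: G = B XOR (B >> 1)
B >> 1 = 0100000110000
1000001100001 XOR 0100000110000:
  1 XOR 0 = 1
  0 XOR 1 = 1
  0 XOR 0 = 0
  0 XOR 0 = 0
  0 XOR 0 = 0
  0 XOR 0 = 0
  1 XOR 0 = 1
  1 XOR 1 = 0
  0 XOR 1 = 1
  0 XOR 0 = 0
  0 XOR 0 = 0
  0 XOR 0 = 0
  1 XOR 0 = 1
= 1100001010001


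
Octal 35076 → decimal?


Positional values:
Position 0: 6 × 8^0 = 6
Position 1: 7 × 8^1 = 56
Position 2: 0 × 8^2 = 0
Position 3: 5 × 8^3 = 2560
Position 4: 3 × 8^4 = 12288
Sum = 6 + 56 + 0 + 2560 + 12288
= 14910


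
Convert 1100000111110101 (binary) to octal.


Group into 3-bit groups: 001100000111110101
  001 = 1
  100 = 4
  000 = 0
  111 = 7
  110 = 6
  101 = 5
= 0o140765


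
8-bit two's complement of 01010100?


Original: 01010100
Step 1 - Invert all bits: 10101011
Step 2 - Add 1: 10101011 + 1
= 10101100 (represents -84)


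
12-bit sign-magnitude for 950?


Sign bit: 0 (positive)
Magnitude: 950 = 01110110110
= 001110110110


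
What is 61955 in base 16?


Divide by 16 repeatedly:
61955 ÷ 16 = 3872 remainder 3 (3)
3872 ÷ 16 = 242 remainder 0 (0)
242 ÷ 16 = 15 remainder 2 (2)
15 ÷ 16 = 0 remainder 15 (F)
Reading remainders bottom-up:
= 0xF203


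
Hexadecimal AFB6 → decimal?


Positional values:
Position 0: 6 × 16^0 = 6 × 1 = 6
Position 1: B × 16^1 = 11 × 16 = 176
Position 2: F × 16^2 = 15 × 256 = 3840
Position 3: A × 16^3 = 10 × 4096 = 40960
Sum = 6 + 176 + 3840 + 40960
= 44982


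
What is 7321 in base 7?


Divide by 7 repeatedly:
7321 ÷ 7 = 1045 remainder 6
1045 ÷ 7 = 149 remainder 2
149 ÷ 7 = 21 remainder 2
21 ÷ 7 = 3 remainder 0
3 ÷ 7 = 0 remainder 3
Reading remainders bottom-up:
= 30226


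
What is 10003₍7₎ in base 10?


Positional values (base 7):
  3 × 7^0 = 3 × 1 = 3
  0 × 7^1 = 0 × 7 = 0
  0 × 7^2 = 0 × 49 = 0
  0 × 7^3 = 0 × 343 = 0
  1 × 7^4 = 1 × 2401 = 2401
Sum = 3 + 0 + 0 + 0 + 2401
= 2404


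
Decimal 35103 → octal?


Divide by 8 repeatedly:
35103 ÷ 8 = 4387 remainder 7
4387 ÷ 8 = 548 remainder 3
548 ÷ 8 = 68 remainder 4
68 ÷ 8 = 8 remainder 4
8 ÷ 8 = 1 remainder 0
1 ÷ 8 = 0 remainder 1
Reading remainders bottom-up:
= 0o104437


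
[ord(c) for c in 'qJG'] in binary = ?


String: 'qJG'  (3 characters)
Per-character ASCII lookup:
  'q': lowercase starts at 97: 'q' = 97 + 16 = 113 → 1110001
  'J': uppercase starts at 65: 'J' = 65 + 9 = 74 → 1001010
  'G': uppercase starts at 65: 'G' = 65 + 6 = 71 → 1000111
= 1110001 1001010 1000111


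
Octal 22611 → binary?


Each octal digit → 3 binary bits:
  2 = 010
  2 = 010
  6 = 110
  1 = 001
  1 = 001
Concatenate: 010 010 110 001 001
= 010010110001001


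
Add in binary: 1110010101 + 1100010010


Align and add column by column (LSB to MSB, carry propagating):
  01110010101
+ 01100010010
  -----------
  col 0: 1 + 0 + 0 (carry in) = 1 → bit 1, carry out 0
  col 1: 0 + 1 + 0 (carry in) = 1 → bit 1, carry out 0
  col 2: 1 + 0 + 0 (carry in) = 1 → bit 1, carry out 0
  col 3: 0 + 0 + 0 (carry in) = 0 → bit 0, carry out 0
  col 4: 1 + 1 + 0 (carry in) = 2 → bit 0, carry out 1
  col 5: 0 + 0 + 1 (carry in) = 1 → bit 1, carry out 0
  col 6: 0 + 0 + 0 (carry in) = 0 → bit 0, carry out 0
  col 7: 1 + 0 + 0 (carry in) = 1 → bit 1, carry out 0
  col 8: 1 + 1 + 0 (carry in) = 2 → bit 0, carry out 1
  col 9: 1 + 1 + 1 (carry in) = 3 → bit 1, carry out 1
  col 10: 0 + 0 + 1 (carry in) = 1 → bit 1, carry out 0
Reading bits MSB→LSB: 11010100111
Strip leading zeros: 11010100111
= 11010100111


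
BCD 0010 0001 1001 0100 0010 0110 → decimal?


Each 4-bit group → digit:
  0010 → 2
  0001 → 1
  1001 → 9
  0100 → 4
  0010 → 2
  0110 → 6
= 219426


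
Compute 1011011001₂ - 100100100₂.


Align and subtract column by column (LSB to MSB, borrowing when needed):
  1011011001
- 0100100100
  ----------
  col 0: (1 - 0 borrow-in) - 0 → 1 - 0 = 1, borrow out 0
  col 1: (0 - 0 borrow-in) - 0 → 0 - 0 = 0, borrow out 0
  col 2: (0 - 0 borrow-in) - 1 → borrow from next column: (0+2) - 1 = 1, borrow out 1
  col 3: (1 - 1 borrow-in) - 0 → 0 - 0 = 0, borrow out 0
  col 4: (1 - 0 borrow-in) - 0 → 1 - 0 = 1, borrow out 0
  col 5: (0 - 0 borrow-in) - 1 → borrow from next column: (0+2) - 1 = 1, borrow out 1
  col 6: (1 - 1 borrow-in) - 0 → 0 - 0 = 0, borrow out 0
  col 7: (1 - 0 borrow-in) - 0 → 1 - 0 = 1, borrow out 0
  col 8: (0 - 0 borrow-in) - 1 → borrow from next column: (0+2) - 1 = 1, borrow out 1
  col 9: (1 - 1 borrow-in) - 0 → 0 - 0 = 0, borrow out 0
Reading bits MSB→LSB: 0110110101
Strip leading zeros: 110110101
= 110110101


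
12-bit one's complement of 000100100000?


Original: 000100100000
Invert all bits:
  bit 0: 0 → 1
  bit 1: 0 → 1
  bit 2: 0 → 1
  bit 3: 1 → 0
  bit 4: 0 → 1
  bit 5: 0 → 1
  bit 6: 1 → 0
  bit 7: 0 → 1
  bit 8: 0 → 1
  bit 9: 0 → 1
  bit 10: 0 → 1
  bit 11: 0 → 1
= 111011011111


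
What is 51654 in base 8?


Divide by 8 repeatedly:
51654 ÷ 8 = 6456 remainder 6
6456 ÷ 8 = 807 remainder 0
807 ÷ 8 = 100 remainder 7
100 ÷ 8 = 12 remainder 4
12 ÷ 8 = 1 remainder 4
1 ÷ 8 = 0 remainder 1
Reading remainders bottom-up:
= 0o144706


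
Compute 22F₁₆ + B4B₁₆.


Align and add column by column (LSB to MSB, each column mod 16 with carry):
  022F
+ 0B4B
  ----
  col 0: F(15) + B(11) + 0 (carry in) = 26 → A(10), carry out 1
  col 1: 2(2) + 4(4) + 1 (carry in) = 7 → 7(7), carry out 0
  col 2: 2(2) + B(11) + 0 (carry in) = 13 → D(13), carry out 0
  col 3: 0(0) + 0(0) + 0 (carry in) = 0 → 0(0), carry out 0
Reading digits MSB→LSB: 0D7A
Strip leading zeros: D7A
= 0xD7A


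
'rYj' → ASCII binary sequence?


String: 'rYj'  (3 characters)
Per-character ASCII lookup:
  'r': lowercase starts at 97: 'r' = 97 + 17 = 114 → 1110010
  'Y': uppercase starts at 65: 'Y' = 65 + 24 = 89 → 1011001
  'j': lowercase starts at 97: 'j' = 97 + 9 = 106 → 1101010
= 1110010 1011001 1101010


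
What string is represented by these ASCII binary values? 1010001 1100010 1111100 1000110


Codes (binary): 1010001 1100010 1111100 1000110
Per-code ASCII lookup:
  1010001 = 81  (range 65-90: uppercase, 81 - 65 = 16) → 'Q'
  1100010 = 98  (range 97-122: lowercase, 98 - 97 = 1) → 'b'
  1111100 = 124  (special character) → '|'
  1000110 = 70  (range 65-90: uppercase, 70 - 65 = 5) → 'F'
= 'Qb|F'


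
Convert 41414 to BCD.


Each digit → 4-bit binary:
  4 → 0100
  1 → 0001
  4 → 0100
  1 → 0001
  4 → 0100
= 0100 0001 0100 0001 0100


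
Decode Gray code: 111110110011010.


Gray code: 111110110011010
MSB stays the same: 1
Each subsequent bit = prev_binary XOR current_gray:
  B[1] = 1 XOR 1 = 0
  B[2] = 0 XOR 1 = 1
  B[3] = 1 XOR 1 = 0
  B[4] = 0 XOR 1 = 1
  B[5] = 1 XOR 0 = 1
  B[6] = 1 XOR 1 = 0
  B[7] = 0 XOR 1 = 1
  B[8] = 1 XOR 0 = 1
  B[9] = 1 XOR 0 = 1
  B[10] = 1 XOR 1 = 0
  B[11] = 0 XOR 1 = 1
  B[12] = 1 XOR 0 = 1
  B[13] = 1 XOR 1 = 0
  B[14] = 0 XOR 0 = 0
= 101011011101100 (22252 decimal)


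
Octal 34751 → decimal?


Positional values:
Position 0: 1 × 8^0 = 1
Position 1: 5 × 8^1 = 40
Position 2: 7 × 8^2 = 448
Position 3: 4 × 8^3 = 2048
Position 4: 3 × 8^4 = 12288
Sum = 1 + 40 + 448 + 2048 + 12288
= 14825


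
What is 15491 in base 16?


Divide by 16 repeatedly:
15491 ÷ 16 = 968 remainder 3 (3)
968 ÷ 16 = 60 remainder 8 (8)
60 ÷ 16 = 3 remainder 12 (C)
3 ÷ 16 = 0 remainder 3 (3)
Reading remainders bottom-up:
= 0x3C83


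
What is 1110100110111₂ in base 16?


Group into 4-bit nibbles: 0001110100110111
  0001 = 1
  1101 = D
  0011 = 3
  0111 = 7
= 0x1D37


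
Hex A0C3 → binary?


Each hex digit → 4 binary bits:
  A = 1010
  0 = 0000
  C = 1100
  3 = 0011
Concatenate: 1010 0000 1100 0011
= 1010000011000011


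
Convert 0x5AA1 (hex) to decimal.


Positional values:
Position 0: 1 × 16^0 = 1 × 1 = 1
Position 1: A × 16^1 = 10 × 16 = 160
Position 2: A × 16^2 = 10 × 256 = 2560
Position 3: 5 × 16^3 = 5 × 4096 = 20480
Sum = 1 + 160 + 2560 + 20480
= 23201


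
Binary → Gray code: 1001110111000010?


Binary: 1001110111000010
Gray code: G = B XOR (B >> 1)
B >> 1 = 0100111011100001
1001110111000010 XOR 0100111011100001:
  1 XOR 0 = 1
  0 XOR 1 = 1
  0 XOR 0 = 0
  1 XOR 0 = 1
  1 XOR 1 = 0
  1 XOR 1 = 0
  0 XOR 1 = 1
  1 XOR 0 = 1
  1 XOR 1 = 0
  1 XOR 1 = 0
  0 XOR 1 = 1
  0 XOR 0 = 0
  0 XOR 0 = 0
  0 XOR 0 = 0
  1 XOR 0 = 1
  0 XOR 1 = 1
= 1101001100100011


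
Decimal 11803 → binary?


Divide by 2 repeatedly:
11803 ÷ 2 = 5901 remainder 1
5901 ÷ 2 = 2950 remainder 1
2950 ÷ 2 = 1475 remainder 0
1475 ÷ 2 = 737 remainder 1
737 ÷ 2 = 368 remainder 1
368 ÷ 2 = 184 remainder 0
184 ÷ 2 = 92 remainder 0
92 ÷ 2 = 46 remainder 0
46 ÷ 2 = 23 remainder 0
23 ÷ 2 = 11 remainder 1
11 ÷ 2 = 5 remainder 1
5 ÷ 2 = 2 remainder 1
2 ÷ 2 = 1 remainder 0
1 ÷ 2 = 0 remainder 1
Reading remainders bottom-up:
= 10111000011011


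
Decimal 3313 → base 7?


Divide by 7 repeatedly:
3313 ÷ 7 = 473 remainder 2
473 ÷ 7 = 67 remainder 4
67 ÷ 7 = 9 remainder 4
9 ÷ 7 = 1 remainder 2
1 ÷ 7 = 0 remainder 1
Reading remainders bottom-up:
= 12442


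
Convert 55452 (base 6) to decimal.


Positional values (base 6):
  2 × 6^0 = 2 × 1 = 2
  5 × 6^1 = 5 × 6 = 30
  4 × 6^2 = 4 × 36 = 144
  5 × 6^3 = 5 × 216 = 1080
  5 × 6^4 = 5 × 1296 = 6480
Sum = 2 + 30 + 144 + 1080 + 6480
= 7736


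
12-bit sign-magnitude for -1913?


Sign bit: 1 (negative)
Magnitude: 1913 = 11101111001
= 111101111001


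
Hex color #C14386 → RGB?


Hex: #C14386
R = C1₁₆ = 193
G = 43₁₆ = 67
B = 86₁₆ = 134
= RGB(193, 67, 134)


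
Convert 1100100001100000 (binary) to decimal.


Positional values:
Bit 5: 1 × 2^5 = 32
Bit 6: 1 × 2^6 = 64
Bit 11: 1 × 2^11 = 2048
Bit 14: 1 × 2^14 = 16384
Bit 15: 1 × 2^15 = 32768
Sum = 32 + 64 + 2048 + 16384 + 32768
= 51296


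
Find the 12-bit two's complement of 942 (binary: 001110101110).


Original: 001110101110
Step 1 - Invert all bits: 110001010001
Step 2 - Add 1: 110001010001 + 1
= 110001010010 (represents -942)


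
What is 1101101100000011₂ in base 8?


Group into 3-bit groups: 001101101100000011
  001 = 1
  101 = 5
  101 = 5
  100 = 4
  000 = 0
  011 = 3
= 0o155403


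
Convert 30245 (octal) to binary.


Each octal digit → 3 binary bits:
  3 = 011
  0 = 000
  2 = 010
  4 = 100
  5 = 101
Concatenate: 011 000 010 100 101
= 011000010100101


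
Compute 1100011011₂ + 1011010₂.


Align and add column by column (LSB to MSB, carry propagating):
  01100011011
+ 00001011010
  -----------
  col 0: 1 + 0 + 0 (carry in) = 1 → bit 1, carry out 0
  col 1: 1 + 1 + 0 (carry in) = 2 → bit 0, carry out 1
  col 2: 0 + 0 + 1 (carry in) = 1 → bit 1, carry out 0
  col 3: 1 + 1 + 0 (carry in) = 2 → bit 0, carry out 1
  col 4: 1 + 1 + 1 (carry in) = 3 → bit 1, carry out 1
  col 5: 0 + 0 + 1 (carry in) = 1 → bit 1, carry out 0
  col 6: 0 + 1 + 0 (carry in) = 1 → bit 1, carry out 0
  col 7: 0 + 0 + 0 (carry in) = 0 → bit 0, carry out 0
  col 8: 1 + 0 + 0 (carry in) = 1 → bit 1, carry out 0
  col 9: 1 + 0 + 0 (carry in) = 1 → bit 1, carry out 0
  col 10: 0 + 0 + 0 (carry in) = 0 → bit 0, carry out 0
Reading bits MSB→LSB: 01101110101
Strip leading zeros: 1101110101
= 1101110101


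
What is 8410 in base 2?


Divide by 2 repeatedly:
8410 ÷ 2 = 4205 remainder 0
4205 ÷ 2 = 2102 remainder 1
2102 ÷ 2 = 1051 remainder 0
1051 ÷ 2 = 525 remainder 1
525 ÷ 2 = 262 remainder 1
262 ÷ 2 = 131 remainder 0
131 ÷ 2 = 65 remainder 1
65 ÷ 2 = 32 remainder 1
32 ÷ 2 = 16 remainder 0
16 ÷ 2 = 8 remainder 0
8 ÷ 2 = 4 remainder 0
4 ÷ 2 = 2 remainder 0
2 ÷ 2 = 1 remainder 0
1 ÷ 2 = 0 remainder 1
Reading remainders bottom-up:
= 10000011011010


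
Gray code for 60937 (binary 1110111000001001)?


Binary: 1110111000001001
Gray code: G = B XOR (B >> 1)
B >> 1 = 0111011100000100
1110111000001001 XOR 0111011100000100:
  1 XOR 0 = 1
  1 XOR 1 = 0
  1 XOR 1 = 0
  0 XOR 1 = 1
  1 XOR 0 = 1
  1 XOR 1 = 0
  1 XOR 1 = 0
  0 XOR 1 = 1
  0 XOR 0 = 0
  0 XOR 0 = 0
  0 XOR 0 = 0
  0 XOR 0 = 0
  1 XOR 0 = 1
  0 XOR 1 = 1
  0 XOR 0 = 0
  1 XOR 0 = 1
= 1001100100001101


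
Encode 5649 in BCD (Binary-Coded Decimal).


Each digit → 4-bit binary:
  5 → 0101
  6 → 0110
  4 → 0100
  9 → 1001
= 0101 0110 0100 1001


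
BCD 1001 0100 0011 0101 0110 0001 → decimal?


Each 4-bit group → digit:
  1001 → 9
  0100 → 4
  0011 → 3
  0101 → 5
  0110 → 6
  0001 → 1
= 943561


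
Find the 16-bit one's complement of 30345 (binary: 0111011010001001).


Original: 0111011010001001
Invert all bits:
  bit 0: 0 → 1
  bit 1: 1 → 0
  bit 2: 1 → 0
  bit 3: 1 → 0
  bit 4: 0 → 1
  bit 5: 1 → 0
  bit 6: 1 → 0
  bit 7: 0 → 1
  bit 8: 1 → 0
  bit 9: 0 → 1
  bit 10: 0 → 1
  bit 11: 0 → 1
  bit 12: 1 → 0
  bit 13: 0 → 1
  bit 14: 0 → 1
  bit 15: 1 → 0
= 1000100101110110


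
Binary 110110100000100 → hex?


Group into 4-bit nibbles: 0110110100000100
  0110 = 6
  1101 = D
  0000 = 0
  0100 = 4
= 0x6D04


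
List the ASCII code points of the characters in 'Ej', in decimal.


String: 'Ej'  (2 characters)
Per-character ASCII lookup:
  'E': uppercase starts at 65: 'E' = 65 + 4 = 69
  'j': lowercase starts at 97: 'j' = 97 + 9 = 106
= 69 106


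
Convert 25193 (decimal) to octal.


Divide by 8 repeatedly:
25193 ÷ 8 = 3149 remainder 1
3149 ÷ 8 = 393 remainder 5
393 ÷ 8 = 49 remainder 1
49 ÷ 8 = 6 remainder 1
6 ÷ 8 = 0 remainder 6
Reading remainders bottom-up:
= 0o61151


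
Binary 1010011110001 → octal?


Group into 3-bit groups: 001010011110001
  001 = 1
  010 = 2
  011 = 3
  110 = 6
  001 = 1
= 0o12361


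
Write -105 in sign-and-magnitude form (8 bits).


Sign bit: 1 (negative)
Magnitude: 105 = 1101001
= 11101001


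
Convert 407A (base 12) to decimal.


Positional values (base 12):
  A × 12^0 = 10 × 1 = 10
  7 × 12^1 = 7 × 12 = 84
  0 × 12^2 = 0 × 144 = 0
  4 × 12^3 = 4 × 1728 = 6912
Sum = 10 + 84 + 0 + 6912
= 7006


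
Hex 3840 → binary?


Each hex digit → 4 binary bits:
  3 = 0011
  8 = 1000
  4 = 0100
  0 = 0000
Concatenate: 0011 1000 0100 0000
= 0011100001000000


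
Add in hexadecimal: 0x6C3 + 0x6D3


Align and add column by column (LSB to MSB, each column mod 16 with carry):
  06C3
+ 06D3
  ----
  col 0: 3(3) + 3(3) + 0 (carry in) = 6 → 6(6), carry out 0
  col 1: C(12) + D(13) + 0 (carry in) = 25 → 9(9), carry out 1
  col 2: 6(6) + 6(6) + 1 (carry in) = 13 → D(13), carry out 0
  col 3: 0(0) + 0(0) + 0 (carry in) = 0 → 0(0), carry out 0
Reading digits MSB→LSB: 0D96
Strip leading zeros: D96
= 0xD96


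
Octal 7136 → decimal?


Positional values:
Position 0: 6 × 8^0 = 6
Position 1: 3 × 8^1 = 24
Position 2: 1 × 8^2 = 64
Position 3: 7 × 8^3 = 3584
Sum = 6 + 24 + 64 + 3584
= 3678


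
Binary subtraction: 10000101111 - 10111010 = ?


Align and subtract column by column (LSB to MSB, borrowing when needed):
  10000101111
- 00010111010
  -----------
  col 0: (1 - 0 borrow-in) - 0 → 1 - 0 = 1, borrow out 0
  col 1: (1 - 0 borrow-in) - 1 → 1 - 1 = 0, borrow out 0
  col 2: (1 - 0 borrow-in) - 0 → 1 - 0 = 1, borrow out 0
  col 3: (1 - 0 borrow-in) - 1 → 1 - 1 = 0, borrow out 0
  col 4: (0 - 0 borrow-in) - 1 → borrow from next column: (0+2) - 1 = 1, borrow out 1
  col 5: (1 - 1 borrow-in) - 1 → borrow from next column: (0+2) - 1 = 1, borrow out 1
  col 6: (0 - 1 borrow-in) - 0 → borrow from next column: (-1+2) - 0 = 1, borrow out 1
  col 7: (0 - 1 borrow-in) - 1 → borrow from next column: (-1+2) - 1 = 0, borrow out 1
  col 8: (0 - 1 borrow-in) - 0 → borrow from next column: (-1+2) - 0 = 1, borrow out 1
  col 9: (0 - 1 borrow-in) - 0 → borrow from next column: (-1+2) - 0 = 1, borrow out 1
  col 10: (1 - 1 borrow-in) - 0 → 0 - 0 = 0, borrow out 0
Reading bits MSB→LSB: 01101110101
Strip leading zeros: 1101110101
= 1101110101


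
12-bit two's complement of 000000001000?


Original: 000000001000
Step 1 - Invert all bits: 111111110111
Step 2 - Add 1: 111111110111 + 1
= 111111111000 (represents -8)


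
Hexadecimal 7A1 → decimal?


Positional values:
Position 0: 1 × 16^0 = 1 × 1 = 1
Position 1: A × 16^1 = 10 × 16 = 160
Position 2: 7 × 16^2 = 7 × 256 = 1792
Sum = 1 + 160 + 1792
= 1953


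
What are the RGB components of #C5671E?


Hex: #C5671E
R = C5₁₆ = 197
G = 67₁₆ = 103
B = 1E₁₆ = 30
= RGB(197, 103, 30)


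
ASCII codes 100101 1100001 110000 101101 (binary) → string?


Codes (binary): 100101 1100001 110000 101101
Per-code ASCII lookup:
  100101 = 37  (special character) → '%'
  1100001 = 97  (range 97-122: lowercase, 97 - 97 = 0) → 'a'
  110000 = 48  (range 48-57: digits, 48 - 48 = 0) → '0'
  101101 = 45  (special character) → '-'
= '%a0-'


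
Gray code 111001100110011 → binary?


Gray code: 111001100110011
MSB stays the same: 1
Each subsequent bit = prev_binary XOR current_gray:
  B[1] = 1 XOR 1 = 0
  B[2] = 0 XOR 1 = 1
  B[3] = 1 XOR 0 = 1
  B[4] = 1 XOR 0 = 1
  B[5] = 1 XOR 1 = 0
  B[6] = 0 XOR 1 = 1
  B[7] = 1 XOR 0 = 1
  B[8] = 1 XOR 0 = 1
  B[9] = 1 XOR 1 = 0
  B[10] = 0 XOR 1 = 1
  B[11] = 1 XOR 0 = 1
  B[12] = 1 XOR 0 = 1
  B[13] = 1 XOR 1 = 0
  B[14] = 0 XOR 1 = 1
= 101110111011101 (24029 decimal)


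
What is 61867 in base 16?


Divide by 16 repeatedly:
61867 ÷ 16 = 3866 remainder 11 (B)
3866 ÷ 16 = 241 remainder 10 (A)
241 ÷ 16 = 15 remainder 1 (1)
15 ÷ 16 = 0 remainder 15 (F)
Reading remainders bottom-up:
= 0xF1AB


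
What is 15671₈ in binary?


Each octal digit → 3 binary bits:
  1 = 001
  5 = 101
  6 = 110
  7 = 111
  1 = 001
Concatenate: 001 101 110 111 001
= 001101110111001


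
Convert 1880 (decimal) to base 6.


Divide by 6 repeatedly:
1880 ÷ 6 = 313 remainder 2
313 ÷ 6 = 52 remainder 1
52 ÷ 6 = 8 remainder 4
8 ÷ 6 = 1 remainder 2
1 ÷ 6 = 0 remainder 1
Reading remainders bottom-up:
= 12412


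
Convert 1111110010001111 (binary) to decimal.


Positional values:
Bit 0: 1 × 2^0 = 1
Bit 1: 1 × 2^1 = 2
Bit 2: 1 × 2^2 = 4
Bit 3: 1 × 2^3 = 8
Bit 7: 1 × 2^7 = 128
Bit 10: 1 × 2^10 = 1024
Bit 11: 1 × 2^11 = 2048
Bit 12: 1 × 2^12 = 4096
Bit 13: 1 × 2^13 = 8192
Bit 14: 1 × 2^14 = 16384
Bit 15: 1 × 2^15 = 32768
Sum = 1 + 2 + 4 + 8 + 128 + 1024 + 2048 + 4096 + 8192 + 16384 + 32768
= 64655


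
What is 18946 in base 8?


Divide by 8 repeatedly:
18946 ÷ 8 = 2368 remainder 2
2368 ÷ 8 = 296 remainder 0
296 ÷ 8 = 37 remainder 0
37 ÷ 8 = 4 remainder 5
4 ÷ 8 = 0 remainder 4
Reading remainders bottom-up:
= 0o45002


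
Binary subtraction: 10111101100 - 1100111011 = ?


Align and subtract column by column (LSB to MSB, borrowing when needed):
  10111101100
- 01100111011
  -----------
  col 0: (0 - 0 borrow-in) - 1 → borrow from next column: (0+2) - 1 = 1, borrow out 1
  col 1: (0 - 1 borrow-in) - 1 → borrow from next column: (-1+2) - 1 = 0, borrow out 1
  col 2: (1 - 1 borrow-in) - 0 → 0 - 0 = 0, borrow out 0
  col 3: (1 - 0 borrow-in) - 1 → 1 - 1 = 0, borrow out 0
  col 4: (0 - 0 borrow-in) - 1 → borrow from next column: (0+2) - 1 = 1, borrow out 1
  col 5: (1 - 1 borrow-in) - 1 → borrow from next column: (0+2) - 1 = 1, borrow out 1
  col 6: (1 - 1 borrow-in) - 0 → 0 - 0 = 0, borrow out 0
  col 7: (1 - 0 borrow-in) - 0 → 1 - 0 = 1, borrow out 0
  col 8: (1 - 0 borrow-in) - 1 → 1 - 1 = 0, borrow out 0
  col 9: (0 - 0 borrow-in) - 1 → borrow from next column: (0+2) - 1 = 1, borrow out 1
  col 10: (1 - 1 borrow-in) - 0 → 0 - 0 = 0, borrow out 0
Reading bits MSB→LSB: 01010110001
Strip leading zeros: 1010110001
= 1010110001


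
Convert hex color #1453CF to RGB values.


Hex: #1453CF
R = 14₁₆ = 20
G = 53₁₆ = 83
B = CF₁₆ = 207
= RGB(20, 83, 207)


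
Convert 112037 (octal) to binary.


Each octal digit → 3 binary bits:
  1 = 001
  1 = 001
  2 = 010
  0 = 000
  3 = 011
  7 = 111
Concatenate: 001 001 010 000 011 111
= 001001010000011111


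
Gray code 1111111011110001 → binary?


Gray code: 1111111011110001
MSB stays the same: 1
Each subsequent bit = prev_binary XOR current_gray:
  B[1] = 1 XOR 1 = 0
  B[2] = 0 XOR 1 = 1
  B[3] = 1 XOR 1 = 0
  B[4] = 0 XOR 1 = 1
  B[5] = 1 XOR 1 = 0
  B[6] = 0 XOR 1 = 1
  B[7] = 1 XOR 0 = 1
  B[8] = 1 XOR 1 = 0
  B[9] = 0 XOR 1 = 1
  B[10] = 1 XOR 1 = 0
  B[11] = 0 XOR 1 = 1
  B[12] = 1 XOR 0 = 1
  B[13] = 1 XOR 0 = 1
  B[14] = 1 XOR 0 = 1
  B[15] = 1 XOR 1 = 0
= 1010101101011110 (43870 decimal)


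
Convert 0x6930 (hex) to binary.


Each hex digit → 4 binary bits:
  6 = 0110
  9 = 1001
  3 = 0011
  0 = 0000
Concatenate: 0110 1001 0011 0000
= 0110100100110000


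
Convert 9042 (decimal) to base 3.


Divide by 3 repeatedly:
9042 ÷ 3 = 3014 remainder 0
3014 ÷ 3 = 1004 remainder 2
1004 ÷ 3 = 334 remainder 2
334 ÷ 3 = 111 remainder 1
111 ÷ 3 = 37 remainder 0
37 ÷ 3 = 12 remainder 1
12 ÷ 3 = 4 remainder 0
4 ÷ 3 = 1 remainder 1
1 ÷ 3 = 0 remainder 1
Reading remainders bottom-up:
= 110101220


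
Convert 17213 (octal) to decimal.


Positional values:
Position 0: 3 × 8^0 = 3
Position 1: 1 × 8^1 = 8
Position 2: 2 × 8^2 = 128
Position 3: 7 × 8^3 = 3584
Position 4: 1 × 8^4 = 4096
Sum = 3 + 8 + 128 + 3584 + 4096
= 7819


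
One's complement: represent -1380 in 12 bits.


Original: 010101100100
Invert all bits:
  bit 0: 0 → 1
  bit 1: 1 → 0
  bit 2: 0 → 1
  bit 3: 1 → 0
  bit 4: 0 → 1
  bit 5: 1 → 0
  bit 6: 1 → 0
  bit 7: 0 → 1
  bit 8: 0 → 1
  bit 9: 1 → 0
  bit 10: 0 → 1
  bit 11: 0 → 1
= 101010011011


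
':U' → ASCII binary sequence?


String: ':U'  (2 characters)
Per-character ASCII lookup:
  ':': special character: ':' = 58 → 111010
  'U': uppercase starts at 65: 'U' = 65 + 20 = 85 → 1010101
= 111010 1010101


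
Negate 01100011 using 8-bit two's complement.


Original: 01100011
Step 1 - Invert all bits: 10011100
Step 2 - Add 1: 10011100 + 1
= 10011101 (represents -99)


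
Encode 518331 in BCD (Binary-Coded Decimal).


Each digit → 4-bit binary:
  5 → 0101
  1 → 0001
  8 → 1000
  3 → 0011
  3 → 0011
  1 → 0001
= 0101 0001 1000 0011 0011 0001


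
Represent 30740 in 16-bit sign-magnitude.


Sign bit: 0 (positive)
Magnitude: 30740 = 111100000010100
= 0111100000010100


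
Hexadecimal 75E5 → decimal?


Positional values:
Position 0: 5 × 16^0 = 5 × 1 = 5
Position 1: E × 16^1 = 14 × 16 = 224
Position 2: 5 × 16^2 = 5 × 256 = 1280
Position 3: 7 × 16^3 = 7 × 4096 = 28672
Sum = 5 + 224 + 1280 + 28672
= 30181


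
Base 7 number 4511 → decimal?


Positional values (base 7):
  1 × 7^0 = 1 × 1 = 1
  1 × 7^1 = 1 × 7 = 7
  5 × 7^2 = 5 × 49 = 245
  4 × 7^3 = 4 × 343 = 1372
Sum = 1 + 7 + 245 + 1372
= 1625


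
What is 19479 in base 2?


Divide by 2 repeatedly:
19479 ÷ 2 = 9739 remainder 1
9739 ÷ 2 = 4869 remainder 1
4869 ÷ 2 = 2434 remainder 1
2434 ÷ 2 = 1217 remainder 0
1217 ÷ 2 = 608 remainder 1
608 ÷ 2 = 304 remainder 0
304 ÷ 2 = 152 remainder 0
152 ÷ 2 = 76 remainder 0
76 ÷ 2 = 38 remainder 0
38 ÷ 2 = 19 remainder 0
19 ÷ 2 = 9 remainder 1
9 ÷ 2 = 4 remainder 1
4 ÷ 2 = 2 remainder 0
2 ÷ 2 = 1 remainder 0
1 ÷ 2 = 0 remainder 1
Reading remainders bottom-up:
= 100110000010111


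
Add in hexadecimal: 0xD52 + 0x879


Align and add column by column (LSB to MSB, each column mod 16 with carry):
  0D52
+ 0879
  ----
  col 0: 2(2) + 9(9) + 0 (carry in) = 11 → B(11), carry out 0
  col 1: 5(5) + 7(7) + 0 (carry in) = 12 → C(12), carry out 0
  col 2: D(13) + 8(8) + 0 (carry in) = 21 → 5(5), carry out 1
  col 3: 0(0) + 0(0) + 1 (carry in) = 1 → 1(1), carry out 0
Reading digits MSB→LSB: 15CB
Strip leading zeros: 15CB
= 0x15CB


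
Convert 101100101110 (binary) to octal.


Group into 3-bit groups: 101100101110
  101 = 5
  100 = 4
  101 = 5
  110 = 6
= 0o5456


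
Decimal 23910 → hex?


Divide by 16 repeatedly:
23910 ÷ 16 = 1494 remainder 6 (6)
1494 ÷ 16 = 93 remainder 6 (6)
93 ÷ 16 = 5 remainder 13 (D)
5 ÷ 16 = 0 remainder 5 (5)
Reading remainders bottom-up:
= 0x5D66


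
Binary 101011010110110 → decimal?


Positional values:
Bit 1: 1 × 2^1 = 2
Bit 2: 1 × 2^2 = 4
Bit 4: 1 × 2^4 = 16
Bit 5: 1 × 2^5 = 32
Bit 7: 1 × 2^7 = 128
Bit 9: 1 × 2^9 = 512
Bit 10: 1 × 2^10 = 1024
Bit 12: 1 × 2^12 = 4096
Bit 14: 1 × 2^14 = 16384
Sum = 2 + 4 + 16 + 32 + 128 + 512 + 1024 + 4096 + 16384
= 22198


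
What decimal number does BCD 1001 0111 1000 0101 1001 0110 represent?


Each 4-bit group → digit:
  1001 → 9
  0111 → 7
  1000 → 8
  0101 → 5
  1001 → 9
  0110 → 6
= 978596


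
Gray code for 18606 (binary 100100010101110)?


Binary: 100100010101110
Gray code: G = B XOR (B >> 1)
B >> 1 = 010010001010111
100100010101110 XOR 010010001010111:
  1 XOR 0 = 1
  0 XOR 1 = 1
  0 XOR 0 = 0
  1 XOR 0 = 1
  0 XOR 1 = 1
  0 XOR 0 = 0
  0 XOR 0 = 0
  1 XOR 0 = 1
  0 XOR 1 = 1
  1 XOR 0 = 1
  0 XOR 1 = 1
  1 XOR 0 = 1
  1 XOR 1 = 0
  1 XOR 1 = 0
  0 XOR 1 = 1
= 110110011111001


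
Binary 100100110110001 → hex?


Group into 4-bit nibbles: 0100100110110001
  0100 = 4
  1001 = 9
  1011 = B
  0001 = 1
= 0x49B1


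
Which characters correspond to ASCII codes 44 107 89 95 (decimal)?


Codes (decimal): 44 107 89 95
Per-code ASCII lookup:
  44  (special character) → ','
  107  (range 97-122: lowercase, 107 - 97 = 10) → 'k'
  89  (range 65-90: uppercase, 89 - 65 = 24) → 'Y'
  95  (special character) → '_'
= ',kY_'


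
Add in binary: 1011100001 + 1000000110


Align and add column by column (LSB to MSB, carry propagating):
  01011100001
+ 01000000110
  -----------
  col 0: 1 + 0 + 0 (carry in) = 1 → bit 1, carry out 0
  col 1: 0 + 1 + 0 (carry in) = 1 → bit 1, carry out 0
  col 2: 0 + 1 + 0 (carry in) = 1 → bit 1, carry out 0
  col 3: 0 + 0 + 0 (carry in) = 0 → bit 0, carry out 0
  col 4: 0 + 0 + 0 (carry in) = 0 → bit 0, carry out 0
  col 5: 1 + 0 + 0 (carry in) = 1 → bit 1, carry out 0
  col 6: 1 + 0 + 0 (carry in) = 1 → bit 1, carry out 0
  col 7: 1 + 0 + 0 (carry in) = 1 → bit 1, carry out 0
  col 8: 0 + 0 + 0 (carry in) = 0 → bit 0, carry out 0
  col 9: 1 + 1 + 0 (carry in) = 2 → bit 0, carry out 1
  col 10: 0 + 0 + 1 (carry in) = 1 → bit 1, carry out 0
Reading bits MSB→LSB: 10011100111
Strip leading zeros: 10011100111
= 10011100111


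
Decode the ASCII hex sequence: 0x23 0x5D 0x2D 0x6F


Codes (hex): 0x23 0x5D 0x2D 0x6F
Per-code ASCII lookup:
  0x23 = 35  (special character) → '#'
  0x5D = 93  (special character) → ']'
  0x2D = 45  (special character) → '-'
  0x6F = 111  (range 97-122: lowercase, 111 - 97 = 14) → 'o'
= '#]-o'


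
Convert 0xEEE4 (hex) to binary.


Each hex digit → 4 binary bits:
  E = 1110
  E = 1110
  E = 1110
  4 = 0100
Concatenate: 1110 1110 1110 0100
= 1110111011100100


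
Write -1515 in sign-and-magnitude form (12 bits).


Sign bit: 1 (negative)
Magnitude: 1515 = 10111101011
= 110111101011


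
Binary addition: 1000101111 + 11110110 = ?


Align and add column by column (LSB to MSB, carry propagating):
  01000101111
+ 00011110110
  -----------
  col 0: 1 + 0 + 0 (carry in) = 1 → bit 1, carry out 0
  col 1: 1 + 1 + 0 (carry in) = 2 → bit 0, carry out 1
  col 2: 1 + 1 + 1 (carry in) = 3 → bit 1, carry out 1
  col 3: 1 + 0 + 1 (carry in) = 2 → bit 0, carry out 1
  col 4: 0 + 1 + 1 (carry in) = 2 → bit 0, carry out 1
  col 5: 1 + 1 + 1 (carry in) = 3 → bit 1, carry out 1
  col 6: 0 + 1 + 1 (carry in) = 2 → bit 0, carry out 1
  col 7: 0 + 1 + 1 (carry in) = 2 → bit 0, carry out 1
  col 8: 0 + 0 + 1 (carry in) = 1 → bit 1, carry out 0
  col 9: 1 + 0 + 0 (carry in) = 1 → bit 1, carry out 0
  col 10: 0 + 0 + 0 (carry in) = 0 → bit 0, carry out 0
Reading bits MSB→LSB: 01100100101
Strip leading zeros: 1100100101
= 1100100101


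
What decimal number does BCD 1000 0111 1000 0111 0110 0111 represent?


Each 4-bit group → digit:
  1000 → 8
  0111 → 7
  1000 → 8
  0111 → 7
  0110 → 6
  0111 → 7
= 878767


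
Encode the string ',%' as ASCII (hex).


String: ',%'  (2 characters)
Per-character ASCII lookup:
  ',': special character: ',' = 44 → 0x2C
  '%': special character: '%' = 37 → 0x25
= 0x2C 0x25


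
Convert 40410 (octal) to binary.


Each octal digit → 3 binary bits:
  4 = 100
  0 = 000
  4 = 100
  1 = 001
  0 = 000
Concatenate: 100 000 100 001 000
= 100000100001000


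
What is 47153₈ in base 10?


Positional values:
Position 0: 3 × 8^0 = 3
Position 1: 5 × 8^1 = 40
Position 2: 1 × 8^2 = 64
Position 3: 7 × 8^3 = 3584
Position 4: 4 × 8^4 = 16384
Sum = 3 + 40 + 64 + 3584 + 16384
= 20075


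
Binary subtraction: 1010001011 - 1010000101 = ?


Align and subtract column by column (LSB to MSB, borrowing when needed):
  1010001011
- 1010000101
  ----------
  col 0: (1 - 0 borrow-in) - 1 → 1 - 1 = 0, borrow out 0
  col 1: (1 - 0 borrow-in) - 0 → 1 - 0 = 1, borrow out 0
  col 2: (0 - 0 borrow-in) - 1 → borrow from next column: (0+2) - 1 = 1, borrow out 1
  col 3: (1 - 1 borrow-in) - 0 → 0 - 0 = 0, borrow out 0
  col 4: (0 - 0 borrow-in) - 0 → 0 - 0 = 0, borrow out 0
  col 5: (0 - 0 borrow-in) - 0 → 0 - 0 = 0, borrow out 0
  col 6: (0 - 0 borrow-in) - 0 → 0 - 0 = 0, borrow out 0
  col 7: (1 - 0 borrow-in) - 1 → 1 - 1 = 0, borrow out 0
  col 8: (0 - 0 borrow-in) - 0 → 0 - 0 = 0, borrow out 0
  col 9: (1 - 0 borrow-in) - 1 → 1 - 1 = 0, borrow out 0
Reading bits MSB→LSB: 0000000110
Strip leading zeros: 110
= 110


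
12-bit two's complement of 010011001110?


Original: 010011001110
Step 1 - Invert all bits: 101100110001
Step 2 - Add 1: 101100110001 + 1
= 101100110010 (represents -1230)


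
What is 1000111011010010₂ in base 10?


Positional values:
Bit 1: 1 × 2^1 = 2
Bit 4: 1 × 2^4 = 16
Bit 6: 1 × 2^6 = 64
Bit 7: 1 × 2^7 = 128
Bit 9: 1 × 2^9 = 512
Bit 10: 1 × 2^10 = 1024
Bit 11: 1 × 2^11 = 2048
Bit 15: 1 × 2^15 = 32768
Sum = 2 + 16 + 64 + 128 + 512 + 1024 + 2048 + 32768
= 36562


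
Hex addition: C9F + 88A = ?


Align and add column by column (LSB to MSB, each column mod 16 with carry):
  0C9F
+ 088A
  ----
  col 0: F(15) + A(10) + 0 (carry in) = 25 → 9(9), carry out 1
  col 1: 9(9) + 8(8) + 1 (carry in) = 18 → 2(2), carry out 1
  col 2: C(12) + 8(8) + 1 (carry in) = 21 → 5(5), carry out 1
  col 3: 0(0) + 0(0) + 1 (carry in) = 1 → 1(1), carry out 0
Reading digits MSB→LSB: 1529
Strip leading zeros: 1529
= 0x1529


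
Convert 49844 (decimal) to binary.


Divide by 2 repeatedly:
49844 ÷ 2 = 24922 remainder 0
24922 ÷ 2 = 12461 remainder 0
12461 ÷ 2 = 6230 remainder 1
6230 ÷ 2 = 3115 remainder 0
3115 ÷ 2 = 1557 remainder 1
1557 ÷ 2 = 778 remainder 1
778 ÷ 2 = 389 remainder 0
389 ÷ 2 = 194 remainder 1
194 ÷ 2 = 97 remainder 0
97 ÷ 2 = 48 remainder 1
48 ÷ 2 = 24 remainder 0
24 ÷ 2 = 12 remainder 0
12 ÷ 2 = 6 remainder 0
6 ÷ 2 = 3 remainder 0
3 ÷ 2 = 1 remainder 1
1 ÷ 2 = 0 remainder 1
Reading remainders bottom-up:
= 1100001010110100


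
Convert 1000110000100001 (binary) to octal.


Group into 3-bit groups: 001000110000100001
  001 = 1
  000 = 0
  110 = 6
  000 = 0
  100 = 4
  001 = 1
= 0o106041


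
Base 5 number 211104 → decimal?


Positional values (base 5):
  4 × 5^0 = 4 × 1 = 4
  0 × 5^1 = 0 × 5 = 0
  1 × 5^2 = 1 × 25 = 25
  1 × 5^3 = 1 × 125 = 125
  1 × 5^4 = 1 × 625 = 625
  2 × 5^5 = 2 × 3125 = 6250
Sum = 4 + 0 + 25 + 125 + 625 + 6250
= 7029
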